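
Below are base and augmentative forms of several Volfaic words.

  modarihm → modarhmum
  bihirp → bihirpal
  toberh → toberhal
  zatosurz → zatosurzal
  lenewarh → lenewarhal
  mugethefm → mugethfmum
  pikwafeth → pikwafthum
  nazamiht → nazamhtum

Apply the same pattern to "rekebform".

lenewarh and pikwafeth both end in -h yet inflect differently (lenewarhal, pikwafthum), so the final letter is not what conditions the rule; the second-to-last letter is.
"rekebform" has second-to-last letter 'r'. The stems whose second-to-last letter is 'r' (lenewarh → lenewarhal, toberh → toberhal, zatosurz → zatosurzal) add -al.
So rekebform → rekebformal.

rekebformal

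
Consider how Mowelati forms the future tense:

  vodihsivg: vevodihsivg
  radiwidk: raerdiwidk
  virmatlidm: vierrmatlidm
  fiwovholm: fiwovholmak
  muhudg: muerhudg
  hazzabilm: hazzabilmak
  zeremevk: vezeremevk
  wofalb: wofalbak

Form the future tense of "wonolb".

wonolbak

"wonolb" has second-to-last letter 'l'. The stems whose second-to-last letter is 'l' (fiwovholm → fiwovholmak, wofalb → wofalbak, hazzabilm → hazzabilmak) add -ak.
The other patterns: stems whose second-to-last letter is 'd' insert -er- after the first vowel; stems whose second-to-last letter is 'v' add the prefix ve-.
So wonolb → wonolbak.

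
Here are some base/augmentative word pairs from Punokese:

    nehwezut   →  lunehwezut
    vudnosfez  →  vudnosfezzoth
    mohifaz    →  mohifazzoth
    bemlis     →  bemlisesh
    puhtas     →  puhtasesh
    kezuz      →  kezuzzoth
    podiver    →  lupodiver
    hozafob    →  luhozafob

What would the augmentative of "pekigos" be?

"pekigos" ends in -s. The stems ending in -s (bemlis → bemlisesh, puhtas → puhtasesh) add -esh.
So pekigos → pekigosesh.

pekigosesh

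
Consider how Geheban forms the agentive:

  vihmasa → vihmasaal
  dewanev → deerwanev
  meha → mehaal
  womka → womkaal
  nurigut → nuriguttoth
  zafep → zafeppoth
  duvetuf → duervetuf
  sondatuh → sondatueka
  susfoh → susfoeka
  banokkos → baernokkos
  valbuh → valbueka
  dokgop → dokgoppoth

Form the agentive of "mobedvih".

mobedvieka

nurigut and sondatuh both have last vowel 'u' yet inflect differently (nuriguttoth, sondatueka), so the last vowel is not what conditions the rule; the final letter is.
"mobedvih" ends in -h. The stems ending in -h (sondatuh → sondatueka, susfoh → susfoeka, valbuh → valbueka) drop the final letter and add -eka.
The other patterns: stems ending in -a add -al; stems ending in -p or -t double the final consonant and add -oth; stems ending in -f, -s or -v insert -er- after the first vowel.
So mobedvih → mobedvieka.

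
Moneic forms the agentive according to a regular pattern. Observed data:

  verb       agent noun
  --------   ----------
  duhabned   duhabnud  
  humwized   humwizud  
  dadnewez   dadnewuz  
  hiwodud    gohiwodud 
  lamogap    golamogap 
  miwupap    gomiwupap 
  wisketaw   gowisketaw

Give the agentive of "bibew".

bibuw

duhabned and hiwodud both end in -d yet inflect differently (duhabnud, gohiwodud), so the final letter is not what conditions the rule; the last vowel is.
"bibew" has last vowel 'e'. The stems whose last vowel is 'e' (duhabned → duhabnud, humwized → humwizud, dadnewez → dadnewuz) change the last vowel to 'u'.
So bibew → bibuw.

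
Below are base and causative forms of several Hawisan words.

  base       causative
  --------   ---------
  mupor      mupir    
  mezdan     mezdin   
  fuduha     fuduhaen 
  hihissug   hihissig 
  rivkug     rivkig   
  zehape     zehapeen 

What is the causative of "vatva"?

fuduha and mezdan both have last vowel 'a' yet inflect differently (fuduhaen, mezdin), so the last vowel is not what conditions the rule; whether the stem ends in a vowel or a consonant is.
"vatva" ends in a vowel. The stems ending in a vowel (zehape → zehapeen, fuduha → fuduhaen) add -en.
The other pattern: stems ending in a consonant change the last vowel to 'i'.
So vatva → vatvaen.

vatvaen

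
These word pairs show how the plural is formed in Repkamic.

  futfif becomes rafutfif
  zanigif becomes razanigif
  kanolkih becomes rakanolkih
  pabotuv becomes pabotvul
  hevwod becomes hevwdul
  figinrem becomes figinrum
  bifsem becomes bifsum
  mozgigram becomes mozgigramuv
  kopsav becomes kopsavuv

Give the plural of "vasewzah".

figinrem and mozgigram both end in -m yet inflect differently (figinrum, mozgigramuv), so the final letter is not what conditions the rule; the last vowel is.
"vasewzah" has last vowel 'a'. The stems whose last vowel is 'a' (mozgigram → mozgigramuv, kopsav → kopsavuv) add -uv.
The other patterns: stems whose last vowel is 'i' add the prefix ra-; stems whose last vowel is 'o' or 'u' delete the last vowel and add -ul; stems whose last vowel is 'e' change the last vowel to 'u'.
So vasewzah → vasewzahuv.

vasewzahuv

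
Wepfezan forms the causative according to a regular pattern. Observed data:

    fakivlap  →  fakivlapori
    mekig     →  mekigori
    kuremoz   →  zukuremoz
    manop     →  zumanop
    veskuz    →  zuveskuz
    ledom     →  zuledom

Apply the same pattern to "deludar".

deludarori

fakivlap and manop both end in -p yet inflect differently (fakivlapori, zumanop), so the final letter is not what conditions the rule; the last vowel is.
"deludar" has last vowel 'a'. The one such stem in the data (fakivlap → fakivlapori) adds -ori, so the same rule applies.
The other pattern: stems whose last vowel is 'o' or 'u' add the prefix zu-.
So deludar → deludarori.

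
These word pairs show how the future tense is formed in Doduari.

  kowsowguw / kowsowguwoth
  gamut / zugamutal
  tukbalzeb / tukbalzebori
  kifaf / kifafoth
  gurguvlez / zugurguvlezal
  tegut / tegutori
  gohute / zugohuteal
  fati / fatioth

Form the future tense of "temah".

temahori

"temah" begins with t-. The stems beginning with t- (tegut → tegutori, tukbalzeb → tukbalzebori) add -ori.
The other patterns: stems beginning with f- or k- add -oth; stems beginning with g- add zu- … -al around the stem.
So temah → temahori.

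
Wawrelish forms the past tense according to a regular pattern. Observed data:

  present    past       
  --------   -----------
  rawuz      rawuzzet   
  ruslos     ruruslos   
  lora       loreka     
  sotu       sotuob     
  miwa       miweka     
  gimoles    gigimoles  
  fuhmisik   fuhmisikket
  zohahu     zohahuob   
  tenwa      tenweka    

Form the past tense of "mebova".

sotu and rawuz both have last vowel 'u' yet inflect differently (sotuob, rawuzzet), so the last vowel is not what conditions the rule; the final letter is.
"mebova" ends in -a. The stems ending in -a (lora → loreka, tenwa → tenweka, miwa → miweka) drop the final letter and add -eka.
The other patterns: stems ending in -s repeat the first consonant+vowel as a prefix; stems ending in -u add -ob; stems ending in -k or -z double the final consonant and add -et.
So mebova → meboveka.

meboveka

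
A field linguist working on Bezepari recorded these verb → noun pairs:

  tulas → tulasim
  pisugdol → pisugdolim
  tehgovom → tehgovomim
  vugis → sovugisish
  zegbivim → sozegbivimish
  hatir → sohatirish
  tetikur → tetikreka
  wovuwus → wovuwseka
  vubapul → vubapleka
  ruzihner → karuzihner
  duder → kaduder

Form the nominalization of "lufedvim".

tulas and vugis both end in -s yet inflect differently (tulasim, sovugisish), so the final letter is not what conditions the rule; the last vowel is.
"lufedvim" has last vowel 'i'. The stems whose last vowel is 'i' (vugis → sovugisish, zegbivim → sozegbivimish, hatir → sohatirish) add so- … -ish around the stem.
So lufedvim → solufedvimish.

solufedvimish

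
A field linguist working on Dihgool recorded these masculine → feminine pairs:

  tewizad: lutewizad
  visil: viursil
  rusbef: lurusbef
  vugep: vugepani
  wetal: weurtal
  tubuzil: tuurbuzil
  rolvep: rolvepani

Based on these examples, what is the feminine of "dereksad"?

ludereksad

wetal and tewizad both have last vowel 'a' yet inflect differently (weurtal, lutewizad), so the last vowel is not what conditions the rule; the final letter is.
"dereksad" ends in -d. The one such stem in the data (tewizad → lutewizad) adds the prefix lu-, so the same rule applies.
The other patterns: stems ending in -l insert -ur- after the first vowel; stems ending in -p add -ani.
So dereksad → ludereksad.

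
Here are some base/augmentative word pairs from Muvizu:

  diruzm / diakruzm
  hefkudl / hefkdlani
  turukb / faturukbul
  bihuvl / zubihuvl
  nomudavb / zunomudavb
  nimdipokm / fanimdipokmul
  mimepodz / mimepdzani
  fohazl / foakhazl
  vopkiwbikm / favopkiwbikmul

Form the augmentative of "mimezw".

miakmezw

diruzm and vopkiwbikm both end in -m yet inflect differently (diakruzm, favopkiwbikmul), so the final letter is not what conditions the rule; the second-to-last letter is.
"mimezw" has second-to-last letter 'z'. The stems whose second-to-last letter is 'z' (fohazl → foakhazl, diruzm → diakruzm) insert -ak- after the first vowel.
The other patterns: stems whose second-to-last letter is 'k' add fa- … -ul around the stem; stems whose second-to-last letter is 'v' add the prefix zu-; stems whose second-to-last letter is 'd' delete the last vowel and add -ani.
So mimezw → miakmezw.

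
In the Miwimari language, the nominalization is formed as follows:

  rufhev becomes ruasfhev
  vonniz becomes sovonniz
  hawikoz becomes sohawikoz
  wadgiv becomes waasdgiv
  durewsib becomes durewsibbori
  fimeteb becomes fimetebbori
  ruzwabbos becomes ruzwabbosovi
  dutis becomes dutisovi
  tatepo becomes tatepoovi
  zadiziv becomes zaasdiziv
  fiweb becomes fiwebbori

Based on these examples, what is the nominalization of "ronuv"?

"ronuv" ends in -v. The stems ending in -v (wadgiv → waasdgiv, rufhev → ruasfhev, zadiziv → zaasdiziv) insert -as- after the first vowel.
The other patterns: stems ending in -z add the prefix so-; stems ending in -b double the final consonant and add -ori; stems ending in -o or -s add -ovi.
So ronuv → roasnuv.

roasnuv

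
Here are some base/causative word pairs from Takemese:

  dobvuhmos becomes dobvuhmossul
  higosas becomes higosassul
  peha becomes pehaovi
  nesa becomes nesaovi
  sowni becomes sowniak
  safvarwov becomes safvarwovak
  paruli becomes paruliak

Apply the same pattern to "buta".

butaovi

higosas and peha both have last vowel 'a' yet inflect differently (higosassul, pehaovi), so the last vowel is not what conditions the rule; the final letter is.
"buta" ends in -a. The stems ending in -a (peha → pehaovi, nesa → nesaovi) add -ovi.
So buta → butaovi.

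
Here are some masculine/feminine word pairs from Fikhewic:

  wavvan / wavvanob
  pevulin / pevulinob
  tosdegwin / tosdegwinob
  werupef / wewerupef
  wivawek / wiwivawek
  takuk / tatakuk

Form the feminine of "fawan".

wavvan and werupef both begin with w- yet inflect differently (wavvanob, wewerupef), so the first letter is not what conditions the rule; the final letter is.
"fawan" ends in -n. The stems ending in -n (wavvan → wavvanob, pevulin → pevulinob, tosdegwin → tosdegwinob) add -ob.
So fawan → fawanob.

fawanob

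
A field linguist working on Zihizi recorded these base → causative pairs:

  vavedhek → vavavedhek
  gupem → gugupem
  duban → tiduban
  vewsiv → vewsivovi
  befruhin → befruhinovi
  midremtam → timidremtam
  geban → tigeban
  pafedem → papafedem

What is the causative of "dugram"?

tidugram

gupem and midremtam both end in -m yet inflect differently (gugupem, timidremtam), so the final letter is not what conditions the rule; the last vowel is.
"dugram" has last vowel 'a'. The stems whose last vowel is 'a' (duban → tiduban, midremtam → timidremtam, geban → tigeban) add the prefix ti-.
The other patterns: stems whose last vowel is 'e' repeat the first consonant+vowel as a prefix; stems whose last vowel is 'i' add -ovi.
So dugram → tidugram.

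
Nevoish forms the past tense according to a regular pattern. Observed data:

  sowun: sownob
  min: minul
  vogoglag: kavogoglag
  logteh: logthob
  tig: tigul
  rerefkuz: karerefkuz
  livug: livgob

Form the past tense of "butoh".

buthob

min and sowun both end in -n yet inflect differently (minul, sownob), so the final letter is not what conditions the rule; the number of vowels is.
"butoh" has 2 vowels. The stems with 2 vowels (logteh → logthob, sowun → sownob, livug → livgob) delete the last vowel and add -ob.
The other patterns: stems with 1 vowel add -ul; stems with 3 vowels add the prefix ka-.
So butoh → buthob.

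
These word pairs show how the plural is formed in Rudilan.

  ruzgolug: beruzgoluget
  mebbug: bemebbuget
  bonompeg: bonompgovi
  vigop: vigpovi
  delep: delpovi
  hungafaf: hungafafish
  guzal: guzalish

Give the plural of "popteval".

poptevalish

ruzgolug and bonompeg both end in -g yet inflect differently (beruzgoluget, bonompgovi), so the final letter is not what conditions the rule; the last vowel is.
"popteval" has last vowel 'a'. The stems whose last vowel is 'a' (hungafaf → hungafafish, guzal → guzalish) add -ish.
The other patterns: stems whose last vowel is 'u' add be- … -et around the stem; stems whose last vowel is 'e' or 'o' delete the last vowel and add -ovi.
So popteval → poptevalish.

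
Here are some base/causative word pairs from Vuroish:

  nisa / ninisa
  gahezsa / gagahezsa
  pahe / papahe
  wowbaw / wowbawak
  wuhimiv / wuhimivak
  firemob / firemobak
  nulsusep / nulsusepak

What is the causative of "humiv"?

"humiv" ends in a consonant. The stems ending in a consonant (wuhimiv → wuhimivak, firemob → firemobak, wowbaw → wowbawak) add -ak.
The other pattern: stems ending in a vowel repeat the first consonant+vowel as a prefix.
So humiv → humivak.

humivak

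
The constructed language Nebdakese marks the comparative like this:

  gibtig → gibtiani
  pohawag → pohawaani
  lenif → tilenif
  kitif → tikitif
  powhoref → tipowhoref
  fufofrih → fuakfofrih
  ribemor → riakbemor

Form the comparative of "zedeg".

gibtig and lenif both have last vowel 'i' yet inflect differently (gibtiani, tilenif), so the last vowel is not what conditions the rule; the final letter is.
"zedeg" ends in -g. The stems ending in -g (gibtig → gibtiani, pohawag → pohawaani) drop the final letter and add -ani.
The other patterns: stems ending in -f add the prefix ti-; stems ending in -h or -r insert -ak- after the first vowel.
So zedeg → zedeani.

zedeani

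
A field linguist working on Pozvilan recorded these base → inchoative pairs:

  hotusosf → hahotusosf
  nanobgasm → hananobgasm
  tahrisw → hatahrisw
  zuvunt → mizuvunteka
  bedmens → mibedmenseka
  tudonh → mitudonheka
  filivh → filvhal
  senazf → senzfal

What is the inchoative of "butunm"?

mibutunmeka

"butunm" has second-to-last letter 'n'. The stems whose second-to-last letter is 'n' (zuvunt → mizuvunteka, bedmens → mibedmenseka, tudonh → mitudonheka) add mi- … -eka around the stem.
So butunm → mibutunmeka.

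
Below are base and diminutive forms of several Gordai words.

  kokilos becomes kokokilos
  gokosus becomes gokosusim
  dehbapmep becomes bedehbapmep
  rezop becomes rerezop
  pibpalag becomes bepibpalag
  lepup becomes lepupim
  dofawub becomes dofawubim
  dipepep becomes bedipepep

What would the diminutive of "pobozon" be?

popobozon

"pobozon" has last vowel 'o'. The stems whose last vowel is 'o' (kokilos → kokokilos, rezop → rerezop) repeat the first consonant+vowel as a prefix.
So pobozon → popobozon.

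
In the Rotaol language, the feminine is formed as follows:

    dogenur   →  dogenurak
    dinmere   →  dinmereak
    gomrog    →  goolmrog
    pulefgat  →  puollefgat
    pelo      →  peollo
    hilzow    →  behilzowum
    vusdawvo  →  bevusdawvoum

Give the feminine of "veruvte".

beveruvteum

pelo and vusdawvo both end in -o yet inflect differently (peollo, bevusdawvoum), so the final letter is not what conditions the rule; the first letter is.
"veruvte" begins with v-. The one such stem in the data (vusdawvo → bevusdawvoum) adds be- … -um around the stem, so the same rule applies.
So veruvte → beveruvteum.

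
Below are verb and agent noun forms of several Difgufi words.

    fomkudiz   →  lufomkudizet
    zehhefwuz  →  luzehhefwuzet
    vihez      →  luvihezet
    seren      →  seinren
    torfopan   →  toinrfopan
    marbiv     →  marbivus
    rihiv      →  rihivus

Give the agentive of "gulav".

gulavus

vihez and seren both have last vowel 'e' yet inflect differently (luvihezet, seinren), so the last vowel is not what conditions the rule; the final letter is.
"gulav" ends in -v. The stems ending in -v (marbiv → marbivus, rihiv → rihivus) add -us.
The other patterns: stems ending in -z add lu- … -et around the stem; stems ending in -n insert -in- after the first vowel.
So gulav → gulavus.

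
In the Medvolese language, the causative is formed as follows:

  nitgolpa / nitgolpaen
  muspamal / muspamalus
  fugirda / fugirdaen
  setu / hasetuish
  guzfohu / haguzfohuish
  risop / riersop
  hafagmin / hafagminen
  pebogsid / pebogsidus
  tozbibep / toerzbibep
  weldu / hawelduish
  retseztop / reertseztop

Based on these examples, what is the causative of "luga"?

lugaen

"luga" ends in -a. The stems ending in -a (nitgolpa → nitgolpaen, fugirda → fugirdaen) add -en.
The other patterns: stems ending in -u add ha- … -ish around the stem; stems ending in -p insert -er- after the first vowel; stems ending in -d or -l add -us.
So luga → lugaen.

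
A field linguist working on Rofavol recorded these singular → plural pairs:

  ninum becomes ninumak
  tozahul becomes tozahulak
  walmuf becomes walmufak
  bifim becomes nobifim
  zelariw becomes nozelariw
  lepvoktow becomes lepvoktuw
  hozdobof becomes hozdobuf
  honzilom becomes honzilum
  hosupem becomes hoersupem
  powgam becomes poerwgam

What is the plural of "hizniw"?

ninum and bifim both end in -m yet inflect differently (ninumak, nobifim), so the final letter is not what conditions the rule; the last vowel is.
"hizniw" has last vowel 'i'. The stems whose last vowel is 'i' (bifim → nobifim, zelariw → nozelariw) add the prefix no-.
So hizniw → nohizniw.

nohizniw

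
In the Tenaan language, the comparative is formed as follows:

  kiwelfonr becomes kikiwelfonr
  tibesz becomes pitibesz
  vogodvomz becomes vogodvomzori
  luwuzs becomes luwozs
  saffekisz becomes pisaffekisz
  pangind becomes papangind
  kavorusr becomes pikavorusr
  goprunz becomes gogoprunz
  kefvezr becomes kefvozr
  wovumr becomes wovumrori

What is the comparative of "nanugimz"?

nanugimzori

wovumr and kefvezr both end in -r yet inflect differently (wovumrori, kefvozr), so the final letter is not what conditions the rule; the second-to-last letter is.
"nanugimz" has second-to-last letter 'm'. The stems whose second-to-last letter is 'm' (wovumr → wovumrori, vogodvomz → vogodvomzori) add -ori.
The other patterns: stems whose second-to-last letter is 'z' change the last vowel to 'o'; stems whose second-to-last letter is 'n' repeat the first consonant+vowel as a prefix; stems whose second-to-last letter is 's' add the prefix pi-.
So nanugimz → nanugimzori.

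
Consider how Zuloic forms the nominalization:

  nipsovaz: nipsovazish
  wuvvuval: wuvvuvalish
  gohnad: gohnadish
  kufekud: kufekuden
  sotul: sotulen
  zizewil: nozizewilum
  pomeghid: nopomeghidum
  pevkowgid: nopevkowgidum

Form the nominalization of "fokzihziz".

"fokzihziz" has last vowel 'i'. The stems whose last vowel is 'i' (zizewil → nozizewilum, pomeghid → nopomeghidum, pevkowgid → nopevkowgidum) add no- … -um around the stem.
So fokzihziz → nofokzihzizum.

nofokzihzizum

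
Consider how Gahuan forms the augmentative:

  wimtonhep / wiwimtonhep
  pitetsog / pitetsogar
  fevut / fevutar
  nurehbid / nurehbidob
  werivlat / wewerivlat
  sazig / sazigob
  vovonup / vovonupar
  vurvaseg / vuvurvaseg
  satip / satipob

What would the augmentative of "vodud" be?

sazig and vurvaseg both end in -g yet inflect differently (sazigob, vuvurvaseg), so the final letter is not what conditions the rule; the last vowel is.
"vodud" has last vowel 'u'. The stems whose last vowel is 'u' (vovonup → vovonupar, fevut → fevutar) add -ar.
So vodud → vodudar.

vodudar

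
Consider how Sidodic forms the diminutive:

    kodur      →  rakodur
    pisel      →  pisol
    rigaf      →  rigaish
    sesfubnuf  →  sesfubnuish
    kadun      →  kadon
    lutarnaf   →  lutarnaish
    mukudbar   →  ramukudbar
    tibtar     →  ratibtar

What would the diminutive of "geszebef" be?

geszebeish

kodur and sesfubnuf both have last vowel 'u' yet inflect differently (rakodur, sesfubnuish), so the last vowel is not what conditions the rule; the final letter is.
"geszebef" ends in -f. The stems ending in -f (sesfubnuf → sesfubnuish, lutarnaf → lutarnaish, rigaf → rigaish) drop the final letter and add -ish.
The other patterns: stems ending in -r add the prefix ra-; stems ending in -l or -n change the last vowel to 'o'.
So geszebef → geszebeish.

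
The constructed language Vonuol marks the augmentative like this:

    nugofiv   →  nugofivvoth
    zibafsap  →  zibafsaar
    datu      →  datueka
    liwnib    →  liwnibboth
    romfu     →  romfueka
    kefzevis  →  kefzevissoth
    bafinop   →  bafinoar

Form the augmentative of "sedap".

sedaar

datu and liwnib both have 2 vowels yet inflect differently (datueka, liwnibboth), so the number of vowels is not what conditions the rule; the final letter is.
"sedap" ends in -p. The stems ending in -p (bafinop → bafinoar, zibafsap → zibafsaar) drop the final letter and add -ar.
The other patterns: stems ending in -u add -eka; stems ending in -b, -s or -v double the final consonant and add -oth.
So sedap → sedaar.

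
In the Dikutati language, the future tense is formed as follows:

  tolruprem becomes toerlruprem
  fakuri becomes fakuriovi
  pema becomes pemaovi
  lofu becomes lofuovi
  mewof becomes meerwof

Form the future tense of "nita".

"nita" ends in a vowel. The stems ending in a vowel (fakuri → fakuriovi, lofu → lofuovi, pema → pemaovi) add -ovi.
So nita → nitaovi.

nitaovi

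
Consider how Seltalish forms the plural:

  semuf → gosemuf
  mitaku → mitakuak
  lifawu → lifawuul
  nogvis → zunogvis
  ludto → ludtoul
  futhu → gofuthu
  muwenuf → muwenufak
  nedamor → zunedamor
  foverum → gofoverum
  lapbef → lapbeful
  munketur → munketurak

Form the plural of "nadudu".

zunadudu

munketur and nedamor both end in -r yet inflect differently (munketurak, zunedamor), so the final letter is not what conditions the rule; the first letter is.
"nadudu" begins with n-. The stems beginning with n- (nedamor → zunedamor, nogvis → zunogvis) add the prefix zu-.
The other patterns: stems beginning with m- add -ak; stems beginning with l- add -ul; stems beginning with f- or s- add the prefix go-.
So nadudu → zunadudu.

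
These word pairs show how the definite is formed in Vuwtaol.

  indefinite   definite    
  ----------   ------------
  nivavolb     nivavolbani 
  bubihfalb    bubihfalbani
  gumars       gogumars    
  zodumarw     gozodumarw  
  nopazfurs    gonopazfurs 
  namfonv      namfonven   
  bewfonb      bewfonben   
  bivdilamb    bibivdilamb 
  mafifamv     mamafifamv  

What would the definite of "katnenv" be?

katnenven

nivavolb and bewfonb both end in -b yet inflect differently (nivavolbani, bewfonben), so the final letter is not what conditions the rule; the second-to-last letter is.
"katnenv" has second-to-last letter 'n'. The stems whose second-to-last letter is 'n' (namfonv → namfonven, bewfonb → bewfonben) add -en.
So katnenv → katnenven.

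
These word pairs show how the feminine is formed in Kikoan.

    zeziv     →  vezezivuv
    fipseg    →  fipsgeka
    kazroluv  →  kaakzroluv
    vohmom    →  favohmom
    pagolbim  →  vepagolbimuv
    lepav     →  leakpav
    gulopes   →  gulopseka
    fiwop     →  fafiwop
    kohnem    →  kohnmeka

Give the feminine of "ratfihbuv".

raaktfihbuv

"ratfihbuv" has last vowel 'u'. The one such stem in the data (kazroluv → kaakzroluv) inserts -ak- after the first vowel (as does lepav), so the same rule applies.
The other patterns: stems whose last vowel is 'o' add the prefix fa-; stems whose last vowel is 'i' add ve- … -uv around the stem; stems whose last vowel is 'e' delete the last vowel and add -eka.
So ratfihbuv → raaktfihbuv.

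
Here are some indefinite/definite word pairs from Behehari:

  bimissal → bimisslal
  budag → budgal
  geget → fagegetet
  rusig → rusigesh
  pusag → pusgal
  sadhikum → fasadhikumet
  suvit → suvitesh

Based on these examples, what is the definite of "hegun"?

fahegunet

"hegun" has last vowel 'u'. The one such stem in the data (sadhikum → fasadhikumet) adds fa- … -et around the stem, so the same rule applies.
The other patterns: stems whose last vowel is 'i' add -esh; stems whose last vowel is 'a' delete the last vowel and add -al.
So hegun → fahegunet.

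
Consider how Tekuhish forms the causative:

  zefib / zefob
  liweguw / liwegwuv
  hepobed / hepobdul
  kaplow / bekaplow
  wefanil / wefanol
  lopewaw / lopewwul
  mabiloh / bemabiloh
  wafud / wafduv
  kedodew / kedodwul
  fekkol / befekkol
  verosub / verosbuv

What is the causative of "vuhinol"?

bevuhinol

kedodew and kaplow both end in -w yet inflect differently (kedodwul, bekaplow), so the final letter is not what conditions the rule; the last vowel is.
"vuhinol" has last vowel 'o'. The stems whose last vowel is 'o' (fekkol → befekkol, kaplow → bekaplow, mabiloh → bemabiloh) add the prefix be-.
The other patterns: stems whose last vowel is 'a' or 'e' delete the last vowel and add -ul; stems whose last vowel is 'i' change the last vowel to 'o'; stems whose last vowel is 'u' delete the last vowel and add -uv.
So vuhinol → bevuhinol.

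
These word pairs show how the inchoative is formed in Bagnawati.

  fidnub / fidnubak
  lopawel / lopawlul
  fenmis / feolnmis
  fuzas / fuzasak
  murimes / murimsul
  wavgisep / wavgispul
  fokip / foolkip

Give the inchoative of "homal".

homalak

fokip and wavgisep both end in -p yet inflect differently (foolkip, wavgispul), so the final letter is not what conditions the rule; the last vowel is.
"homal" has last vowel 'a'. The one such stem in the data (fuzas → fuzasak) adds -ak, so the same rule applies.
The other patterns: stems whose last vowel is 'i' insert -ol- after the first vowel; stems whose last vowel is 'e' delete the last vowel and add -ul.
So homal → homalak.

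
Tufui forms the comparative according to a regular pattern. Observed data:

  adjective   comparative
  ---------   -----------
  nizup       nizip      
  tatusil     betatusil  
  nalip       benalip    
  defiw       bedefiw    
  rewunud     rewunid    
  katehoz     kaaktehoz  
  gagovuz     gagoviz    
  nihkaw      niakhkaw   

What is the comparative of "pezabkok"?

peakzabkok

"pezabkok" has last vowel 'o'. The one such stem in the data (katehoz → kaaktehoz) inserts -ak- after the first vowel (as does nihkaw), so the same rule applies.
So pezabkok → peakzabkok.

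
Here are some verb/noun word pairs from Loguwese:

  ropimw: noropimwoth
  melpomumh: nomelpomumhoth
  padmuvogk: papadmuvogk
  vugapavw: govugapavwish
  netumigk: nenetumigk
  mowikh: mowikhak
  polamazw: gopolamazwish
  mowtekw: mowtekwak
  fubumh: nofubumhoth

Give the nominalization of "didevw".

mowikh and fubumh both end in -h yet inflect differently (mowikhak, nofubumhoth), so the final letter is not what conditions the rule; the second-to-last letter is.
"didevw" has second-to-last letter 'v'. The one such stem in the data (vugapavw → govugapavwish) adds go- … -ish around the stem, so the same rule applies.
The other patterns: stems whose second-to-last letter is 'g' repeat the first consonant+vowel as a prefix; stems whose second-to-last letter is 'k' add -ak; stems whose second-to-last letter is 'm' add no- … -oth around the stem.
So didevw → godidevwish.

godidevwish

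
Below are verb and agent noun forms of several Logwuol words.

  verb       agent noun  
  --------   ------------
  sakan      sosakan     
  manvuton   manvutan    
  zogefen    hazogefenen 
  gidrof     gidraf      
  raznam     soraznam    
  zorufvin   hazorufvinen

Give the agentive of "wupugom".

wupugam

"wupugom" has last vowel 'o'. The stems whose last vowel is 'o' (gidrof → gidraf, manvuton → manvutan) change the last vowel to 'a'.
The other patterns: stems whose last vowel is 'a' add the prefix so-; stems whose last vowel is 'e' or 'i' add ha- … -en around the stem.
So wupugom → wupugam.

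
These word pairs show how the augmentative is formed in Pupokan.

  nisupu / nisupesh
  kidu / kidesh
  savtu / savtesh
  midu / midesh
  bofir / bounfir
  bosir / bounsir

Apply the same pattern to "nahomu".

kidu and bofir both have 2 vowels yet inflect differently (kidesh, bounfir), so the number of vowels is not what conditions the rule; the final letter is.
"nahomu" ends in -u. The stems ending in -u (nisupu → nisupesh, kidu → kidesh, savtu → savtesh) drop the final letter and add -esh.
The other pattern: stems ending in -r insert -un- after the first vowel.
So nahomu → nahomesh.

nahomesh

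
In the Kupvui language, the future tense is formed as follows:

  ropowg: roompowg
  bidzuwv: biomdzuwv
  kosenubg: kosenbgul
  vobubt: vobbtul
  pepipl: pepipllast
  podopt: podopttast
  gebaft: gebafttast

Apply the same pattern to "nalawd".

naomlawd

"nalawd" has second-to-last letter 'w'. The stems whose second-to-last letter is 'w' (ropowg → roompowg, bidzuwv → biomdzuwv) insert -om- after the first vowel.
So nalawd → naomlawd.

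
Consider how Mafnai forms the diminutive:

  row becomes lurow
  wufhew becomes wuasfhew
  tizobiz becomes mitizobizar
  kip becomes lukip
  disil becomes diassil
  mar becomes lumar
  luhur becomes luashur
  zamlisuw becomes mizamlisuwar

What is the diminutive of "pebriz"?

peasbriz

mar and luhur both end in -r yet inflect differently (lumar, luashur), so the final letter is not what conditions the rule; the number of vowels is.
"pebriz" has 2 vowels. The stems with 2 vowels (luhur → luashur, wufhew → wuasfhew, disil → diassil) insert -as- after the first vowel.
So pebriz → peasbriz.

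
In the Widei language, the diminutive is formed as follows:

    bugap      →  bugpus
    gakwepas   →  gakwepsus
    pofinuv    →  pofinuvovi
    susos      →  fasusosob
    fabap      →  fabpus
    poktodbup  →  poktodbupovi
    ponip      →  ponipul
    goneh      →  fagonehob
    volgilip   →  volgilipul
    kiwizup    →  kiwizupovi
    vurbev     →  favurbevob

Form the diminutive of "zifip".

ponip and bugap both end in -p yet inflect differently (ponipul, bugpus), so the final letter is not what conditions the rule; the last vowel is.
"zifip" has last vowel 'i'. The stems whose last vowel is 'i' (ponip → ponipul, volgilip → volgilipul) add -ul.
The other patterns: stems whose last vowel is 'e' or 'o' add fa- … -ob around the stem; stems whose last vowel is 'a' delete the last vowel and add -us; stems whose last vowel is 'u' add -ovi.
So zifip → zifipul.

zifipul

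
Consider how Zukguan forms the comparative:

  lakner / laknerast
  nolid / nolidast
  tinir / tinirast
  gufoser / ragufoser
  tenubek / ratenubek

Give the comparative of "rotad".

rotadast

lakner and gufoser both end in -r yet inflect differently (laknerast, ragufoser), so the final letter is not what conditions the rule; the number of vowels is.
"rotad" has 2 vowels. The stems with 2 vowels (lakner → laknerast, nolid → nolidast, tinir → tinirast) add -ast.
The other pattern: stems with 3 vowels add the prefix ra-.
So rotad → rotadast.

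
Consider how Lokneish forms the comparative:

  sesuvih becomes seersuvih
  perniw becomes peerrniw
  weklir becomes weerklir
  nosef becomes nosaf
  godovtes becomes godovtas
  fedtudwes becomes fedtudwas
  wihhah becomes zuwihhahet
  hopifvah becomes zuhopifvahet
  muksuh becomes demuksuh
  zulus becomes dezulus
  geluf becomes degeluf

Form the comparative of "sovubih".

sesuvih and wihhah both end in -h yet inflect differently (seersuvih, zuwihhahet), so the final letter is not what conditions the rule; the last vowel is.
"sovubih" has last vowel 'i'. The stems whose last vowel is 'i' (sesuvih → seersuvih, perniw → peerrniw, weklir → weerklir) insert -er- after the first vowel.
So sovubih → soervubih.

soervubih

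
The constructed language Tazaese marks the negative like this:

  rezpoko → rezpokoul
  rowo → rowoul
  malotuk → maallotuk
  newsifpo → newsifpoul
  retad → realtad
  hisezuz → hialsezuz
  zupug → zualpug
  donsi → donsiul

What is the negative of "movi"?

moviul

"movi" ends in a vowel. The stems ending in a vowel (rowo → rowoul, newsifpo → newsifpoul, rezpoko → rezpokoul) add -ul.
So movi → moviul.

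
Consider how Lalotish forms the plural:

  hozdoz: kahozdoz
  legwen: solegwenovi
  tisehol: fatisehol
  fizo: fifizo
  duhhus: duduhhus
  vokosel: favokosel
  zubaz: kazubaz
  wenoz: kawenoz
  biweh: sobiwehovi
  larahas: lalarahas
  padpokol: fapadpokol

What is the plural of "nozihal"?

fanozihal

hozdoz and tisehol both have last vowel 'o' yet inflect differently (kahozdoz, fatisehol), so the last vowel is not what conditions the rule; the final letter is.
"nozihal" ends in -l. The stems ending in -l (tisehol → fatisehol, vokosel → favokosel, padpokol → fapadpokol) add the prefix fa-.
So nozihal → fanozihal.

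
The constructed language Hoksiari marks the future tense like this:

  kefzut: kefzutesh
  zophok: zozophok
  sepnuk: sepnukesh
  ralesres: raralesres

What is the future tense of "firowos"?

sepnuk and zophok both end in -k yet inflect differently (sepnukesh, zozophok), so the final letter is not what conditions the rule; the last vowel is.
"firowos" has last vowel 'o'. The one such stem in the data (zophok → zozophok) repeats the first consonant+vowel as a prefix (as does ralesres), so the same rule applies.
So firowos → fifirowos.

fifirowos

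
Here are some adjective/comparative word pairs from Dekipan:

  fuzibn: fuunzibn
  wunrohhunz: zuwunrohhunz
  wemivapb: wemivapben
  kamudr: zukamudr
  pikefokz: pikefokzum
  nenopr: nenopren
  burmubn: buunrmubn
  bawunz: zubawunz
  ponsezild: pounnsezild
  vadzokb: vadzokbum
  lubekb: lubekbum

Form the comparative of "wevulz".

"wevulz" has second-to-last letter 'l'. The one such stem in the data (ponsezild → pounnsezild) inserts -un- after the first vowel (as do fuzibn, burmubn), so the same rule applies.
The other patterns: stems whose second-to-last letter is 'd' or 'n' add the prefix zu-; stems whose second-to-last letter is 'k' add -um; stems whose second-to-last letter is 'p' add -en.
So wevulz → weunvulz.

weunvulz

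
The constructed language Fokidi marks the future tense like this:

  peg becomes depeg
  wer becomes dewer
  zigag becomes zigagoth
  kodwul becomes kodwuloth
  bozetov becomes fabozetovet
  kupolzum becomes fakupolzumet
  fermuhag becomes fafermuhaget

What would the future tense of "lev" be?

"lev" has 1 vowel. The stems with 1 vowel (peg → depeg, wer → dewer) add the prefix de-.
The other patterns: stems with 2 vowels add -oth; stems with 3 vowels add fa- … -et around the stem.
So lev → delev.

delev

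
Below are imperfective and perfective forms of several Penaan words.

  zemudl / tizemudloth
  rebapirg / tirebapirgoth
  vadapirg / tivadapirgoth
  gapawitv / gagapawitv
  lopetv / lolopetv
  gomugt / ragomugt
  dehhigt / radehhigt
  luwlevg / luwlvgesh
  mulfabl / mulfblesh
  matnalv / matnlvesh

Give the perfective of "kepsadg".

rebapirg and luwlevg both end in -g yet inflect differently (tirebapirgoth, luwlvgesh), so the final letter is not what conditions the rule; the second-to-last letter is.
"kepsadg" has second-to-last letter 'd'. The one such stem in the data (zemudl → tizemudloth) adds ti- … -oth around the stem, so the same rule applies.
The other patterns: stems whose second-to-last letter is 't' repeat the first consonant+vowel as a prefix; stems whose second-to-last letter is 'g' add the prefix ra-; stems whose second-to-last letter is 'b', 'l' or 'v' delete the last vowel and add -esh.
So kepsadg → tikepsadgoth.

tikepsadgoth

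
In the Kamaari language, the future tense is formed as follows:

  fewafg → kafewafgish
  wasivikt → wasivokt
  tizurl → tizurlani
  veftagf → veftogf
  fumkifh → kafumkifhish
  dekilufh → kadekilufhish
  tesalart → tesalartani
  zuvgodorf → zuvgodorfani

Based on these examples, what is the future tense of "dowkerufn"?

kadowkerufnish

tesalart and wasivikt both end in -t yet inflect differently (tesalartani, wasivokt), so the final letter is not what conditions the rule; the second-to-last letter is.
"dowkerufn" has second-to-last letter 'f'. The stems whose second-to-last letter is 'f' (dekilufh → kadekilufhish, fewafg → kafewafgish, fumkifh → kafumkifhish) add ka- … -ish around the stem.
The other patterns: stems whose second-to-last letter is 'r' add -ani; stems whose second-to-last letter is 'g' or 'k' change the last vowel to 'o'.
So dowkerufn → kadowkerufnish.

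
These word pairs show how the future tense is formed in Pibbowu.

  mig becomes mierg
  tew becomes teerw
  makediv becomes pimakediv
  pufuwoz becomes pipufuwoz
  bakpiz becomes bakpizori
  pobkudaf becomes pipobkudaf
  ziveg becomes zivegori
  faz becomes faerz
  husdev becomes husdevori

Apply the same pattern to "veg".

mig and ziveg both end in -g yet inflect differently (mierg, zivegori), so the final letter is not what conditions the rule; the number of vowels is.
"veg" has 1 vowel. The stems with 1 vowel (faz → faerz, mig → mierg, tew → teerw) insert -er- after the first vowel.
So veg → veerg.

veerg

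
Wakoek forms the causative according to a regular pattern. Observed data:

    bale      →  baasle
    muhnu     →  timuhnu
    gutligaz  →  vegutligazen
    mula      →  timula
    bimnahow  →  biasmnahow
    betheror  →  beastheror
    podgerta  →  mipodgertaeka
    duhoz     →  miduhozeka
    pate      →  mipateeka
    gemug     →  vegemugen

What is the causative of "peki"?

"peki" begins with p-. The stems beginning with p- (pate → mipateeka, podgerta → mipodgertaeka) add mi- … -eka around the stem.
So peki → mipekieka.

mipekieka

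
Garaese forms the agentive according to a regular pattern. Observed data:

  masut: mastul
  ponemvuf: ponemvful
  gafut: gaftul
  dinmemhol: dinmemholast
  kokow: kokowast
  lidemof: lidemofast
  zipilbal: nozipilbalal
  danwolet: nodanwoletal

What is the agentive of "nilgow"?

ponemvuf and lidemof both end in -f yet inflect differently (ponemvful, lidemofast), so the final letter is not what conditions the rule; the last vowel is.
"nilgow" has last vowel 'o'. The stems whose last vowel is 'o' (dinmemhol → dinmemholast, kokow → kokowast, lidemof → lidemofast) add -ast.
The other patterns: stems whose last vowel is 'u' delete the last vowel and add -ul; stems whose last vowel is 'a' or 'e' add no- … -al around the stem.
So nilgow → nilgowast.

nilgowast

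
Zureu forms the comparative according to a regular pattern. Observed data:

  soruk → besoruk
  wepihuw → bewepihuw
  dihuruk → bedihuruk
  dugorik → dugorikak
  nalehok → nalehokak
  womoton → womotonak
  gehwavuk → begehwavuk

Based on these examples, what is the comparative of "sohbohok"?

sohbohokak

soruk and nalehok both end in -k yet inflect differently (besoruk, nalehokak), so the final letter is not what conditions the rule; the last vowel is.
"sohbohok" has last vowel 'o'. The stems whose last vowel is 'o' (womoton → womotonak, nalehok → nalehokak) add -ak.
The other pattern: stems whose last vowel is 'u' add the prefix be-.
So sohbohok → sohbohokak.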